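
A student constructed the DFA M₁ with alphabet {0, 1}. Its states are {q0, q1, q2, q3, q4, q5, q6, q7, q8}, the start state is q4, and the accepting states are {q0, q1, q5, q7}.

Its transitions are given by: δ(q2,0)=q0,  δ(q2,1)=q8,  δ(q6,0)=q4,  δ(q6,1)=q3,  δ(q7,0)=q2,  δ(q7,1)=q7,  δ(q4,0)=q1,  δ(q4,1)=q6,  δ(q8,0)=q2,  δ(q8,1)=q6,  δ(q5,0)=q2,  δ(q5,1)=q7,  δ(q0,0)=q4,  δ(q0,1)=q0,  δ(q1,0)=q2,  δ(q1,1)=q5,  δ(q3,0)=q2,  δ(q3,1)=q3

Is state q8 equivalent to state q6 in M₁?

All states are reachable from the start state.
P0 = {q0,q1,q5,q7} | {q2,q3,q4,q6,q8}.
On input 0, block {q2,q3,q4,q6,q8} splits into {q3,q6,q8} and {q2,q4}.
No further refinement is possible. Final partition (3 blocks): {q0,q1,q5,q7} | {q3,q6,q8} | {q2,q4}.
q8 and q6 lie in the same block of the stable partition, so they are equivalent — no string distinguishes them.

Yes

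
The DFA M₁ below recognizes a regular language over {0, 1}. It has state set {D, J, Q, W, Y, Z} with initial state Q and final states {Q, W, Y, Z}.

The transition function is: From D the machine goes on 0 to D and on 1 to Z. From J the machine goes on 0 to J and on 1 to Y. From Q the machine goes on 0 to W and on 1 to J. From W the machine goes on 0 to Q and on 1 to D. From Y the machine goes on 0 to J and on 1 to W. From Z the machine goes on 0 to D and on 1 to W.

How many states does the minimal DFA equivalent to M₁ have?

All states are reachable from the start state.
Start with accepting vs non-accepting: {Q,W,Y,Z} | {D,J}.
Refine {Q,W,Y,Z} on symbol 0: members go to different blocks, giving {Q,W} and {Y,Z}.
No further refinement is possible. Final partition (3 blocks): {Q,W} | {D,J} | {Y,Z}.

3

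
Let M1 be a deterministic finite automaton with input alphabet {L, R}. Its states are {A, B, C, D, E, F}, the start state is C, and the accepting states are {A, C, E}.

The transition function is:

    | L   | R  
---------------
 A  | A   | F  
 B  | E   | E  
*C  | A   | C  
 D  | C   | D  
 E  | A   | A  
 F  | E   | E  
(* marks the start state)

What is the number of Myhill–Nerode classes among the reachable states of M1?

First remove the unreachable states {B,D}; 4 states remain.
P0 = {A,C,E} | {F}.
On input R, block {A,C,E} splits into {C,E} and {A}.
On input R, block {C,E} splits into {C} and {E}.
The partition is now stable with 4 blocks: {C} | {F} | {A} | {E}.

4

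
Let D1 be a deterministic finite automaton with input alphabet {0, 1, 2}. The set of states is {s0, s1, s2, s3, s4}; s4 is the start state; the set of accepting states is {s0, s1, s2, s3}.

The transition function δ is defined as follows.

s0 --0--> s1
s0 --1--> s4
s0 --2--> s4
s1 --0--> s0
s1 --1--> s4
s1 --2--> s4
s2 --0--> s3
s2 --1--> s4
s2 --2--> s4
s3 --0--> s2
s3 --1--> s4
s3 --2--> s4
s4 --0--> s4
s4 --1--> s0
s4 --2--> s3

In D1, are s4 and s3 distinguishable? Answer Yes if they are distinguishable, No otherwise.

Yes

Every state is reachable, so we keep all 5.
P0 = {s0,s1,s2,s3} | {s4}.
Stable partition: {s0,s1,s2,s3} | {s4} — 2 equivalence classes.
s4 and s3 end up in different blocks, so they are distinguishable. For instance, the string 'ε' is accepted from only s3.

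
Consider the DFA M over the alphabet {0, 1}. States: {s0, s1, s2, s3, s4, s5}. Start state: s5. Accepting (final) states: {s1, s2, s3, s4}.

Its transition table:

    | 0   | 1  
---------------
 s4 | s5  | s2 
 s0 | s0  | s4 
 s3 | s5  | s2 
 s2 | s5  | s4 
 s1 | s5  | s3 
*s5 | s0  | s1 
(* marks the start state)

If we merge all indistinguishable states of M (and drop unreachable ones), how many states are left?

2

Every state is reachable, so we keep all 6.
P0 = {s1,s2,s3,s4} | {s0,s5}.
The partition is now stable with 2 blocks: {s1,s2,s3,s4} | {s0,s5}.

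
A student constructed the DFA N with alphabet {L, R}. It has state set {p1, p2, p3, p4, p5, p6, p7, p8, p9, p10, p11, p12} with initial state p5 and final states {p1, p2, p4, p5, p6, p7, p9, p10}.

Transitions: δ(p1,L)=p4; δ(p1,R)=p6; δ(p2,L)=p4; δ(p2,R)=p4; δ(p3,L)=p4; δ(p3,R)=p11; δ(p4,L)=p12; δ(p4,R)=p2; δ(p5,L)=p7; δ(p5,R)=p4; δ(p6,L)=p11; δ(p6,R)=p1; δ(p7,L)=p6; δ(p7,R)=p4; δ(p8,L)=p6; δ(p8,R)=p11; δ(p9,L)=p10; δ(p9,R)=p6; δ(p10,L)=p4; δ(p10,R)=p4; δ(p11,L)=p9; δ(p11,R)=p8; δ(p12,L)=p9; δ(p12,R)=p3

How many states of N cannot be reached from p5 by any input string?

Exploring from p5, all states are eventually visited, so none are unreachable.

0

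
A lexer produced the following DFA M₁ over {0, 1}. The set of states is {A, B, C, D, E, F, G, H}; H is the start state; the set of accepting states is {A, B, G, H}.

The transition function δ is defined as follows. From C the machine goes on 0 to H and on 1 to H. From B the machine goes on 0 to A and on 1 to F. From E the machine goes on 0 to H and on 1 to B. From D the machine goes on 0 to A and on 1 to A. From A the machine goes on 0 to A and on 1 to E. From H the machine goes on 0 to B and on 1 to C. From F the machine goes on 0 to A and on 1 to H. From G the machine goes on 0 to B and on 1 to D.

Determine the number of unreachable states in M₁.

Starting at H and following transitions, the reachable set is {A, B, C, E, F, H}. That leaves D, G unreachable — 2 in total.

2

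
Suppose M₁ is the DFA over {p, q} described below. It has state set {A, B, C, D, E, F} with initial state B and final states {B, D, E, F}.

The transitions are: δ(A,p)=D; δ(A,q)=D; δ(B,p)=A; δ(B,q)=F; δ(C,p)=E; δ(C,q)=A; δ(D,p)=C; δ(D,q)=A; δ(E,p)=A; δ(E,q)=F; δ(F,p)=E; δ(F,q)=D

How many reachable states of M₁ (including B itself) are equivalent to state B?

All states are reachable from the start state.
Start with accepting vs non-accepting: {B,D,E,F} | {A,C}.
On input p, block {B,D,E,F} splits into {B,D,E} and {F}.
On input q, block {B,D,E} splits into {B,E} and {D}.
Refine {A,C} on symbol p: members go to different blocks, giving {A} and {C}.
The partition is now stable with 5 blocks: {B,E} | {A} | {F} | {D} | {C}.
The equivalence class containing B is {B,E}, of size 2.

2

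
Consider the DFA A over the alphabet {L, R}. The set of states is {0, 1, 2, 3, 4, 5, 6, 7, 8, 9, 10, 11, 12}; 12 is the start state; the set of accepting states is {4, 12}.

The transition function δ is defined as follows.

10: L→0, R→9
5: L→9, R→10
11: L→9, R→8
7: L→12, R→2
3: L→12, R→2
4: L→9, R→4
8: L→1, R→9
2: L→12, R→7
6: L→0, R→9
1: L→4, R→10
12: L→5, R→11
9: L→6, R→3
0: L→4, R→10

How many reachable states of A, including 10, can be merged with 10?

Every state is reachable, so we keep all 13.
P0 = {4,12} | {0,1,2,3,5,6,7,8,9,10,11}.
Refine {4,12} on symbol R: members go to different blocks, giving {4} and {12}.
Split {0,1,2,3,5,6,7,8,9,10,11} by δ(·,L) → {5,6,8,9,10,11} and {2,3,7} and {0,1}.
Refine {5,6,8,9,10,11} on symbol L: members go to different blocks, giving {5,9,11} and {6,8,10}.
Split {5,9,11} by δ(·,L) → {5,11} and {9}.
No further refinement is possible. Final partition (7 blocks): {4} | {5,11} | {12} | {2,3,7} | {0,1} | {6,8,10} | {9}.
The equivalence class containing 10 is {6,8,10}, of size 3.

3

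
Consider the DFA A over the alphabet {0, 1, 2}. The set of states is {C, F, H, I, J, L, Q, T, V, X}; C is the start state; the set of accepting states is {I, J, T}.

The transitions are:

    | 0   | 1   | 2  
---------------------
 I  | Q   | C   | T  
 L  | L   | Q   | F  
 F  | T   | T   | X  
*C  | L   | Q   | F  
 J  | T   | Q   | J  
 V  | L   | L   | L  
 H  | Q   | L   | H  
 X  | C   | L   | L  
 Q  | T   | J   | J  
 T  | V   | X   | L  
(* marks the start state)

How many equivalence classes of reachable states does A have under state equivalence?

States {H,I} cannot be reached from the start state, so discard them.
P0 = {J,T} | {C,F,L,Q,V,X}.
On input 0, block {J,T} splits into {T} and {J}.
Split {C,F,L,Q,V,X} by δ(·,0) → {C,L,V,X} and {F,Q}.
Split {C,L,V,X} by δ(·,1) → {V,X} and {C,L}.
Split {F,Q} by δ(·,1) → {Q} and {F}.
Stable partition: {T} | {V,X} | {J} | {Q} | {C,L} | {F} — 6 equivalence classes.

6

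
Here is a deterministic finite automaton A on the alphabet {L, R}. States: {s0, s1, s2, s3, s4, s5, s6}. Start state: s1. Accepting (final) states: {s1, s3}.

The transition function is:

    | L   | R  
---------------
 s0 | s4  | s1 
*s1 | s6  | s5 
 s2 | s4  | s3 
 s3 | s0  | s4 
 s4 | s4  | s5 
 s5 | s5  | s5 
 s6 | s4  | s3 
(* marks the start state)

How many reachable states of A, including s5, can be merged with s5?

Reachable states from the start: {s0,s1,s3,s4,s5,s6}. Unreachable: {s2} — drop them.
P0 = {s1,s3} | {s0,s4,s5,s6}.
Refine {s0,s4,s5,s6} on symbol R: members go to different blocks, giving {s0,s6} and {s4,s5}.
Stable partition: {s1,s3} | {s0,s6} | {s4,s5} — 3 equivalence classes.
State s5 belongs to the block {s4,s5}, which has 2 states.

2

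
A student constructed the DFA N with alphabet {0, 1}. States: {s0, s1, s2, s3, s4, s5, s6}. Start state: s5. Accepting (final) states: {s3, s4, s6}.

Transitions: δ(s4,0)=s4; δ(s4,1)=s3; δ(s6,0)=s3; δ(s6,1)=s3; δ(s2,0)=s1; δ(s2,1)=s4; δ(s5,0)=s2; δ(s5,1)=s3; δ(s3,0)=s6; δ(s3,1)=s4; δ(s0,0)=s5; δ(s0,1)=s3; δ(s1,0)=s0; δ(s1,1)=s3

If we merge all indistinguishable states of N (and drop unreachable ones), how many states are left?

2

Initial partition by acceptance: {s3,s4,s6} | {s0,s1,s2,s5}.
Stable partition: {s3,s4,s6} | {s0,s1,s2,s5} — 2 equivalence classes.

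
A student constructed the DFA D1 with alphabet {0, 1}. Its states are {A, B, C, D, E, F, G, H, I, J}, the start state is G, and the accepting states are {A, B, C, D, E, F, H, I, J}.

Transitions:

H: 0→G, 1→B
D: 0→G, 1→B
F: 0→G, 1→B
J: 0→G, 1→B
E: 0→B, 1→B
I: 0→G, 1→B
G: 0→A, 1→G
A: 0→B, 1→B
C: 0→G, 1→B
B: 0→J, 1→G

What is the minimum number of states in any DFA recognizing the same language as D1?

4

Reachable states from the start: {A,B,G,J}. Unreachable: {C,D,E,F,H,I} — drop them.
P0 = {A,B,J} | {G}.
Refine {A,B,J} on symbol 0: members go to different blocks, giving {A,B} and {J}.
Split {A,B} by δ(·,0) → {A} and {B}.
The partition is now stable with 4 blocks: {A} | {G} | {J} | {B}.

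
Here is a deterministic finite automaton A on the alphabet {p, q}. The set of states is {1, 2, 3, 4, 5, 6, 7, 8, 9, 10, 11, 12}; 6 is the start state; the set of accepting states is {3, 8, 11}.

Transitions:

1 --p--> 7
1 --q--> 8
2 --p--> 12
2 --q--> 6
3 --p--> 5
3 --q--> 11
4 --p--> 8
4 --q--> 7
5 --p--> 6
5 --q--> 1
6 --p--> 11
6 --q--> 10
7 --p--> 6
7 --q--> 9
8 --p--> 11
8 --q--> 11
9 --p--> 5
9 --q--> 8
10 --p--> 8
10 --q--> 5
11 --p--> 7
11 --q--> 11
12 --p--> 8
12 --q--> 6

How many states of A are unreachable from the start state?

4

Starting at 6 and following transitions, the reachable set is {1, 5, 6, 7, 8, 9, 10, 11}. That leaves 2, 3, 4, 12 unreachable — 4 in total.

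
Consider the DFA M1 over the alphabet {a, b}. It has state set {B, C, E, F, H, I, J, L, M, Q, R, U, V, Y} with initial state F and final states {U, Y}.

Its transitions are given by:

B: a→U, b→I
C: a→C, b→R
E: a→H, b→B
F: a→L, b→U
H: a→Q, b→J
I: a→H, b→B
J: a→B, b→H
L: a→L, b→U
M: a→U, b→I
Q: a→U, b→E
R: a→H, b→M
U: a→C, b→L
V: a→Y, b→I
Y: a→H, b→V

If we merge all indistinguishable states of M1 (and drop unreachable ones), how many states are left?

First remove the unreachable states {V,Y}; 12 states remain.
Start with accepting vs non-accepting: {U} | {B,C,E,F,H,I,J,L,M,Q,R}.
On input a, block {B,C,E,F,H,I,J,L,M,Q,R} splits into {C,E,F,H,I,J,L,R} and {B,M,Q}.
On input a, block {C,E,F,H,I,J,L,R} splits into {C,E,F,I,L,R} and {H,J}.
On input a, block {C,E,F,I,L,R} splits into {E,I,R} and {C,F,L}.
Refine {C,F,L} on symbol b: members go to different blocks, giving {F,L} and {C}.
Stable partition: {U} | {E,I,R} | {B,M,Q} | {H,J} | {F,L} | {C} — 6 equivalence classes.

6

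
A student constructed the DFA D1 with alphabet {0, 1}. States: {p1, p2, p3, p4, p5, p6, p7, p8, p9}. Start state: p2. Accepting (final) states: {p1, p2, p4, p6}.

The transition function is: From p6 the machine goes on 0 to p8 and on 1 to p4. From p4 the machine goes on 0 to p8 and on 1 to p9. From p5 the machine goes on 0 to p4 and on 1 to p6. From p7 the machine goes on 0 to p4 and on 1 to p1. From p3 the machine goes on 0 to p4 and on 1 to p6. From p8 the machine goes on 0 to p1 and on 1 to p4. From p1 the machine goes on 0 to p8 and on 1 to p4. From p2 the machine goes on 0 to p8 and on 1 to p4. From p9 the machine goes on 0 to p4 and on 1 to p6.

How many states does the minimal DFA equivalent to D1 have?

Reachable states from the start: {p1,p2,p4,p6,p8,p9}. Unreachable: {p3,p5,p7} — drop them.
Initial partition by acceptance: {p1,p2,p4,p6} | {p8,p9}.
Refine {p1,p2,p4,p6} on symbol 1: members go to different blocks, giving {p1,p2,p6} and {p4}.
Split {p8,p9} by δ(·,0) → {p8} and {p9}.
No further refinement is possible. Final partition (4 blocks): {p1,p2,p6} | {p8} | {p4} | {p9}.

4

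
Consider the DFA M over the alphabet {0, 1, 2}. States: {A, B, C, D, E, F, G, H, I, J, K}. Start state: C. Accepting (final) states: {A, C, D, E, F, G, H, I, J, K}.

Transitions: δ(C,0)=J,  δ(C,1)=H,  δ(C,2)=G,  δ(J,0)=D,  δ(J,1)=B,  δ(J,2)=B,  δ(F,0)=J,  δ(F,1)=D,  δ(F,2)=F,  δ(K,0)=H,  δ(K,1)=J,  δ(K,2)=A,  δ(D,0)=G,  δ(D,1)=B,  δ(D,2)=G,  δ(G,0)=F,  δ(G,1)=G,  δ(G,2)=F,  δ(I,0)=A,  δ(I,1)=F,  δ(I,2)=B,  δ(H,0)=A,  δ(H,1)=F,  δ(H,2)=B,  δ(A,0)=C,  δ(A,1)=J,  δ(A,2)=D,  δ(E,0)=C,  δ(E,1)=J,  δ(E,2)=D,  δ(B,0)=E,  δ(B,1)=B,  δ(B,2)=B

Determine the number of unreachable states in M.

2

Starting at C and following transitions, the reachable set is {A, B, C, D, E, F, G, H, J}. That leaves I, K unreachable — 2 in total.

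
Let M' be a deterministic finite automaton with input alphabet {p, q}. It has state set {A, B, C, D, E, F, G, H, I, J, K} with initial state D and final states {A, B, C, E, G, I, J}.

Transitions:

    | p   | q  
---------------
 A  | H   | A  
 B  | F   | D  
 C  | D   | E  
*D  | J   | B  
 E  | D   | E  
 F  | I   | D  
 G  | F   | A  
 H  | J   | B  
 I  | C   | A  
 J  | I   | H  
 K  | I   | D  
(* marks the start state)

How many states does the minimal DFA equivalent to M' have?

Reachable states from the start: {A,B,C,D,E,F,H,I,J}. Unreachable: {G,K} — drop them.
Initial partition by acceptance: {A,B,C,E,I,J} | {D,F,H}.
Split {A,B,C,E,I,J} by δ(·,p) → {A,B,C,E} and {I,J}.
On input q, block {A,B,C,E} splits into {A,C,E} and {B}.
Split {D,F,H} by δ(·,q) → {D,H} and {F}.
Refine {I,J} on symbol p: members go to different blocks, giving {I} and {J}.
The partition is now stable with 6 blocks: {A,C,E} | {D,H} | {I} | {B} | {F} | {J}.

6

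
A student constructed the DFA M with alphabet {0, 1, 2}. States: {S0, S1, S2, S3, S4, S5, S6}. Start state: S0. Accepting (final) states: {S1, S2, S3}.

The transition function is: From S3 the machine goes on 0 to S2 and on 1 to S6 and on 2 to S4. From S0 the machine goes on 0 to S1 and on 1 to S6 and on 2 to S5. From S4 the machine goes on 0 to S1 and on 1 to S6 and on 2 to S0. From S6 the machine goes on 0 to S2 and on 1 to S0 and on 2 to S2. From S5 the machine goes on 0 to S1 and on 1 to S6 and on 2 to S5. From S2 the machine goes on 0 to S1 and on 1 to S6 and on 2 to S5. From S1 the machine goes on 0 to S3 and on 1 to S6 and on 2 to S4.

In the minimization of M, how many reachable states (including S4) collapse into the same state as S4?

3

All states are reachable from the start state.
Initial partition by acceptance: {S1,S2,S3} | {S0,S4,S5,S6}.
Refine {S0,S4,S5,S6} on symbol 2: members go to different blocks, giving {S0,S4,S5} and {S6}.
Stable partition: {S1,S2,S3} | {S0,S4,S5} | {S6} — 3 equivalence classes.
The equivalence class containing S4 is {S0,S4,S5}, of size 3.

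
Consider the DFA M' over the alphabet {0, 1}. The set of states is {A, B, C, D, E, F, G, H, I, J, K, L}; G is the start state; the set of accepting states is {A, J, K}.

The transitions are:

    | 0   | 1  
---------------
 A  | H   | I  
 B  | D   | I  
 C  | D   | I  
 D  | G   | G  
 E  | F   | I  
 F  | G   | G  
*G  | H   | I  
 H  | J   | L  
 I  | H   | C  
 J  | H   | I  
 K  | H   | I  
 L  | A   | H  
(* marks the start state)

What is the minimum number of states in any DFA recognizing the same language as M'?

6

States {B,E,F,K} cannot be reached from the start state, so discard them.
Initial partition by acceptance: {A,J} | {C,D,G,H,I,L}.
Split {C,D,G,H,I,L} by δ(·,0) → {C,D,G,I} and {H,L}.
Split {C,D,G,I} by δ(·,0) → {C,D} and {G,I}.
On input 0, block {C,D} splits into {C} and {D}.
Refine {G,I} on symbol 1: members go to different blocks, giving {G} and {I}.
No further refinement is possible. Final partition (6 blocks): {A,J} | {C} | {H,L} | {G} | {D} | {I}.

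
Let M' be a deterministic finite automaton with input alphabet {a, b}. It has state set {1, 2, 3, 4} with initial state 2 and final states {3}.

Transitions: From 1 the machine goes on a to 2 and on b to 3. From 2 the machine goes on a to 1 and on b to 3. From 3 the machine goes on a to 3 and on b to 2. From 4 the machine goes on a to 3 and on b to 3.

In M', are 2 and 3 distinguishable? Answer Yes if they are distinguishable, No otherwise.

Yes

Reachable states from the start: {1,2,3}. Unreachable: {4} — drop them.
Initial partition by acceptance: {3} | {1,2}.
No further refinement is possible. Final partition (2 blocks): {3} | {1,2}.
2 and 3 end up in different blocks, so they are distinguishable. For instance, the string 'ε' is accepted from only 3.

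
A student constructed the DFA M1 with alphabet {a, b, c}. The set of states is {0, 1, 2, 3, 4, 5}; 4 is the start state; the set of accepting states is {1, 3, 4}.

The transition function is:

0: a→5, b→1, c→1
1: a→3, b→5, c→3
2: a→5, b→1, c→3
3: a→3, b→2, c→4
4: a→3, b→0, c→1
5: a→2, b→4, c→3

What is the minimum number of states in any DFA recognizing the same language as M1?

Every state is reachable, so we keep all 6.
Initial partition by acceptance: {1,3,4} | {0,2,5}.
The partition is now stable with 2 blocks: {1,3,4} | {0,2,5}.

2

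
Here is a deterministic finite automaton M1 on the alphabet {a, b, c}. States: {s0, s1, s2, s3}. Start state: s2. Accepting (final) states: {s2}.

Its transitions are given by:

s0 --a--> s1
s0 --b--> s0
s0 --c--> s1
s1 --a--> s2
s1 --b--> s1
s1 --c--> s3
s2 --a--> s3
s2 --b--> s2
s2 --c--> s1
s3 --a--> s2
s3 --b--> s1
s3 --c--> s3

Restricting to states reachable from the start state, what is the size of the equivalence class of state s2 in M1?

First remove the unreachable states {s0}; 3 states remain.
Start with accepting vs non-accepting: {s2} | {s1,s3}.
The partition is now stable with 2 blocks: {s2} | {s1,s3}.
State s2 belongs to the block {s2}, which has 1 states.

1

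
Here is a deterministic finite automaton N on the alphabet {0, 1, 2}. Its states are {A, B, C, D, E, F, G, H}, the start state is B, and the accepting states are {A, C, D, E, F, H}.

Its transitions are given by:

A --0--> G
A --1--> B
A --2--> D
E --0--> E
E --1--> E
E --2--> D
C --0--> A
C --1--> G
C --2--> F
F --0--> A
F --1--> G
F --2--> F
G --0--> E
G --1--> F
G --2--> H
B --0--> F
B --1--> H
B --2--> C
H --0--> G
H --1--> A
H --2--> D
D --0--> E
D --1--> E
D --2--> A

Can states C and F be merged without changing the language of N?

Every state is reachable, so we keep all 8.
Start with accepting vs non-accepting: {A,C,D,E,F,H} | {B,G}.
Split {A,C,D,E,F,H} by δ(·,0) → {C,D,E,F} and {A,H}.
Split {C,D,E,F} by δ(·,0) → {C,F} and {D,E}.
Split {B,G} by δ(·,0) → {B} and {G}.
On input 1, block {A,H} splits into {A} and {H}.
Split {D,E} by δ(·,2) → {D} and {E}.
No further refinement is possible. Final partition (7 blocks): {C,F} | {B} | {A} | {D} | {G} | {H} | {E}.
C and F lie in the same block of the stable partition, so they are equivalent — no string distinguishes them.

Yes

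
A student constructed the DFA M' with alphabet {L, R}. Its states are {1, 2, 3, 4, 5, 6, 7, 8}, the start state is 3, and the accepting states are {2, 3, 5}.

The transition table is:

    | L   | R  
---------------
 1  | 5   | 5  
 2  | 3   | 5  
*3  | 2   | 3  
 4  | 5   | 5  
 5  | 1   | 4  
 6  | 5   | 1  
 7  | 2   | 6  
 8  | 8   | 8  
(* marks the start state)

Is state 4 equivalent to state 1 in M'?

Yes

Reachable states from the start: {1,2,3,4,5}. Unreachable: {6,7,8} — drop them.
Start with accepting vs non-accepting: {2,3,5} | {1,4}.
Refine {2,3,5} on symbol L: members go to different blocks, giving {2,3} and {5}.
Split {2,3} by δ(·,R) → {2} and {3}.
The partition is now stable with 4 blocks: {2} | {1,4} | {5} | {3}.
4 and 1 lie in the same block of the stable partition, so they are equivalent — no string distinguishes them.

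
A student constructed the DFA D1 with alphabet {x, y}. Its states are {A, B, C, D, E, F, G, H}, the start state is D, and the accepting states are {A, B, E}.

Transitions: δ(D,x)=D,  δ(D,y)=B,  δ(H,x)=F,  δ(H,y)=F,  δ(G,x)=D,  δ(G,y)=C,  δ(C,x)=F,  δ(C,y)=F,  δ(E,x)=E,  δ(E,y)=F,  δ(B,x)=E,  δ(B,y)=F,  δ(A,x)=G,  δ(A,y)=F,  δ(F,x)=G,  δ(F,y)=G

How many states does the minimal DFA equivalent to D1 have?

5

States {A,H} cannot be reached from the start state, so discard them.
Initial partition by acceptance: {B,E} | {C,D,F,G}.
On input y, block {C,D,F,G} splits into {C,F,G} and {D}.
On input x, block {C,F,G} splits into {C,F} and {G}.
On input x, block {C,F} splits into {C} and {F}.
No further refinement is possible. Final partition (5 blocks): {B,E} | {C} | {D} | {G} | {F}.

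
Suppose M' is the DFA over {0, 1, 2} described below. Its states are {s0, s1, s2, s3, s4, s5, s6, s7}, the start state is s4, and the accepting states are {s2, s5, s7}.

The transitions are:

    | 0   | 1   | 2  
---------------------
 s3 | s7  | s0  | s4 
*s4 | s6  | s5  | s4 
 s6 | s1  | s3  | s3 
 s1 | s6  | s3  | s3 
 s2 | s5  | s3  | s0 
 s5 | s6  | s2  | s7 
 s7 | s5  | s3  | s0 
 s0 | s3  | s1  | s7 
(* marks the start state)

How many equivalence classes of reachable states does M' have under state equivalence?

6

All states are reachable from the start state.
Start with accepting vs non-accepting: {s2,s5,s7} | {s0,s1,s3,s4,s6}.
Refine {s2,s5,s7} on symbol 0: members go to different blocks, giving {s2,s7} and {s5}.
On input 0, block {s0,s1,s3,s4,s6} splits into {s0,s1,s4,s6} and {s3}.
On input 0, block {s0,s1,s4,s6} splits into {s1,s4,s6} and {s0}.
Split {s1,s4,s6} by δ(·,1) → {s1,s6} and {s4}.
No further refinement is possible. Final partition (6 blocks): {s2,s7} | {s1,s6} | {s5} | {s3} | {s0} | {s4}.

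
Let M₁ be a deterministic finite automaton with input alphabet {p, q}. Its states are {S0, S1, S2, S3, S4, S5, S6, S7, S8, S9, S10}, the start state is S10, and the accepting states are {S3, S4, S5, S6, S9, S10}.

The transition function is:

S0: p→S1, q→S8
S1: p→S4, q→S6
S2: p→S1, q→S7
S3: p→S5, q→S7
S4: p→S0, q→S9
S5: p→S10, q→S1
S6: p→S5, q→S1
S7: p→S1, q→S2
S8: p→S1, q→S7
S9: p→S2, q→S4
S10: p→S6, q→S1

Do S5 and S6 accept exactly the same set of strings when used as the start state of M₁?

Yes

First remove the unreachable states {S3}; 10 states remain.
Start with accepting vs non-accepting: {S4,S5,S6,S9,S10} | {S0,S1,S2,S7,S8}.
On input p, block {S4,S5,S6,S9,S10} splits into {S5,S6,S10} and {S4,S9}.
Split {S0,S1,S2,S7,S8} by δ(·,p) → {S0,S2,S7,S8} and {S1}.
The partition is now stable with 4 blocks: {S5,S6,S10} | {S0,S2,S7,S8} | {S4,S9} | {S1}.
S5 and S6 lie in the same block of the stable partition, so they are equivalent — no string distinguishes them.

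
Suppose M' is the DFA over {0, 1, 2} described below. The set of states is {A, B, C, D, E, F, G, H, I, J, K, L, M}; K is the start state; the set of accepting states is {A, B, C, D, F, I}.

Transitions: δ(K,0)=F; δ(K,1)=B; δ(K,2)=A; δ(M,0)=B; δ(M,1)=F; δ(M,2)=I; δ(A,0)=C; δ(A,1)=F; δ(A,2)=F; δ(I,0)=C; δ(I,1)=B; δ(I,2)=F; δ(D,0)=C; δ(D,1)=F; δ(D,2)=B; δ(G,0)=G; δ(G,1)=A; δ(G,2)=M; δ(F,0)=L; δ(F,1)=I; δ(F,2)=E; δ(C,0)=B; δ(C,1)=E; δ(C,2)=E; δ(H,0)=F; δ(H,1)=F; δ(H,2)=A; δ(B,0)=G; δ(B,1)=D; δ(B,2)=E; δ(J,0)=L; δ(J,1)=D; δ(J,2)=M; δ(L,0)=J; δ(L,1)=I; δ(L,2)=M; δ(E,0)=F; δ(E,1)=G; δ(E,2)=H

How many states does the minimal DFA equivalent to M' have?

Initial partition by acceptance: {A,B,C,D,F,I} | {E,G,H,J,K,L,M}.
On input 0, block {A,B,C,D,F,I} splits into {A,C,D,I} and {B,F}.
Refine {A,C,D,I} on symbol 0: members go to different blocks, giving {A,D,I} and {C}.
On input 0, block {E,G,H,J,K,L,M} splits into {E,H,K,M} and {G,J,L}.
Split {E,H,K,M} by δ(·,1) → {H,K,M} and {E}.
No further refinement is possible. Final partition (6 blocks): {A,D,I} | {H,K,M} | {B,F} | {C} | {G,J,L} | {E}.

6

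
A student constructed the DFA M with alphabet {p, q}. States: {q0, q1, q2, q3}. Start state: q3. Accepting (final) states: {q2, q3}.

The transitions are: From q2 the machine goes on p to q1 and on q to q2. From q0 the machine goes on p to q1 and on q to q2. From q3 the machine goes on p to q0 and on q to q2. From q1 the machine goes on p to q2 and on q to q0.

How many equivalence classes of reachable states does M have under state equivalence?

All states are reachable from the start state.
Start with accepting vs non-accepting: {q2,q3} | {q0,q1}.
Refine {q0,q1} on symbol p: members go to different blocks, giving {q0} and {q1}.
Split {q2,q3} by δ(·,p) → {q2} and {q3}.
The partition is now stable with 4 blocks: {q2} | {q0} | {q1} | {q3}.

4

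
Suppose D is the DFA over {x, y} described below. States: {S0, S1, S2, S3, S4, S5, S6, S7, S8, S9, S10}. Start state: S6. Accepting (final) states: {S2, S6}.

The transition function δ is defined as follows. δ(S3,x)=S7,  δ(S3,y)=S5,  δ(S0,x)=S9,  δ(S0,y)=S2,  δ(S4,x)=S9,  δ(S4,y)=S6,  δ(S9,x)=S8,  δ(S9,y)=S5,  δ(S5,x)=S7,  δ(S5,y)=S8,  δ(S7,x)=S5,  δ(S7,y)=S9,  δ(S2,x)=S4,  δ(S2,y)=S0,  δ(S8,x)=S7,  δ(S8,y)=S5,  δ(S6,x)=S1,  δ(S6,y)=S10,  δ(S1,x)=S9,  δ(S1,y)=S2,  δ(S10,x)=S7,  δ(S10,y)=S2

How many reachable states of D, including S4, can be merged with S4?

4

First remove the unreachable states {S3}; 10 states remain.
Initial partition by acceptance: {S2,S6} | {S0,S1,S4,S5,S7,S8,S9,S10}.
Split {S0,S1,S4,S5,S7,S8,S9,S10} by δ(·,y) → {S0,S1,S4,S10} and {S5,S7,S8,S9}.
Stable partition: {S2,S6} | {S0,S1,S4,S10} | {S5,S7,S8,S9} — 3 equivalence classes.
State S4 belongs to the block {S0,S1,S4,S10}, which has 4 states.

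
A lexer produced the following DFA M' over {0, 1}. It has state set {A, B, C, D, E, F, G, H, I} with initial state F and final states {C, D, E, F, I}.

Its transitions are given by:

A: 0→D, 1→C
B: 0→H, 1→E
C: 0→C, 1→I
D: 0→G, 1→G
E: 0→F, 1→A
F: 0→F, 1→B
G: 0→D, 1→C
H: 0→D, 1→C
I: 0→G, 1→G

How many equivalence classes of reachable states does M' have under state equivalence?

6

Start with accepting vs non-accepting: {C,D,E,F,I} | {A,B,G,H}.
Split {C,D,E,F,I} by δ(·,0) → {C,E,F} and {D,I}.
Split {C,E,F} by δ(·,1) → {E,F} and {C}.
Split {A,B,G,H} by δ(·,0) → {A,G,H} and {B}.
Split {E,F} by δ(·,1) → {E} and {F}.
Stable partition: {E} | {A,G,H} | {D,I} | {C} | {B} | {F} — 6 equivalence classes.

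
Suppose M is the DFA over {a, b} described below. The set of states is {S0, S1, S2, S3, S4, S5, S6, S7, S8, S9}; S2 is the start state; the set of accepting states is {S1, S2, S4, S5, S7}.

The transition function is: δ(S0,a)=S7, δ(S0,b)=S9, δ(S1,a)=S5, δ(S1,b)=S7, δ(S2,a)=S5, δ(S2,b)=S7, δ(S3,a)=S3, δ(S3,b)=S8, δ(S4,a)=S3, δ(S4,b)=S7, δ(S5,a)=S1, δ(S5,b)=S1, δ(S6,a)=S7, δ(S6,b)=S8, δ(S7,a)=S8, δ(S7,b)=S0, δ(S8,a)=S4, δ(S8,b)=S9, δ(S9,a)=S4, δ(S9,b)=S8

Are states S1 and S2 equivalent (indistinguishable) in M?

States {S6} cannot be reached from the start state, so discard them.
Initial partition by acceptance: {S1,S2,S4,S5,S7} | {S0,S3,S8,S9}.
On input a, block {S1,S2,S4,S5,S7} splits into {S1,S2,S5} and {S4,S7}.
Refine {S1,S2,S5} on symbol b: members go to different blocks, giving {S1,S2} and {S5}.
On input a, block {S0,S3,S8,S9} splits into {S0,S8,S9} and {S3}.
On input a, block {S4,S7} splits into {S4} and {S7}.
Refine {S0,S8,S9} on symbol a: members go to different blocks, giving {S8,S9} and {S0}.
No further refinement is possible. Final partition (7 blocks): {S1,S2} | {S8,S9} | {S4} | {S5} | {S3} | {S7} | {S0}.
S1 and S2 lie in the same block of the stable partition, so they are equivalent — no string distinguishes them.

Yes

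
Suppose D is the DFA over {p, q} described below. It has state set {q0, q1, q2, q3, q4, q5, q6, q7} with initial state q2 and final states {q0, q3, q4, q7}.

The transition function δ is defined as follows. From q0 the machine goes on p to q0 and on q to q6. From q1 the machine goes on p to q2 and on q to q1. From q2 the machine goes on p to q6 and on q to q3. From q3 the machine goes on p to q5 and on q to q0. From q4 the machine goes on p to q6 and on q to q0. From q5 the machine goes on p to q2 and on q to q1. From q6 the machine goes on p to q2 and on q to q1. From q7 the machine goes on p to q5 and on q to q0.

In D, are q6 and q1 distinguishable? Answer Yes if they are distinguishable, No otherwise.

Reachable states from the start: {q0,q1,q2,q3,q5,q6}. Unreachable: {q4,q7} — drop them.
Start with accepting vs non-accepting: {q0,q3} | {q1,q2,q5,q6}.
Refine {q0,q3} on symbol p: members go to different blocks, giving {q0} and {q3}.
On input q, block {q1,q2,q5,q6} splits into {q1,q5,q6} and {q2}.
The partition is now stable with 4 blocks: {q0} | {q1,q5,q6} | {q3} | {q2}.
q6 and q1 lie in the same block of the stable partition, so they are equivalent — no string distinguishes them.

No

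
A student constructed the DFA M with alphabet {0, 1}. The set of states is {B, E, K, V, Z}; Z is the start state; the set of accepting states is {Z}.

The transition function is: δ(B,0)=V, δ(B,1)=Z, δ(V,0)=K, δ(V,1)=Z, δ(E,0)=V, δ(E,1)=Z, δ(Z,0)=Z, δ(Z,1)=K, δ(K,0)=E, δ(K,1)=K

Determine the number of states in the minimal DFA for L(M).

States {B} cannot be reached from the start state, so discard them.
P0 = {Z} | {E,K,V}.
Refine {E,K,V} on symbol 1: members go to different blocks, giving {E,V} and {K}.
Split {E,V} by δ(·,0) → {V} and {E}.
No further refinement is possible. Final partition (4 blocks): {Z} | {V} | {K} | {E}.

4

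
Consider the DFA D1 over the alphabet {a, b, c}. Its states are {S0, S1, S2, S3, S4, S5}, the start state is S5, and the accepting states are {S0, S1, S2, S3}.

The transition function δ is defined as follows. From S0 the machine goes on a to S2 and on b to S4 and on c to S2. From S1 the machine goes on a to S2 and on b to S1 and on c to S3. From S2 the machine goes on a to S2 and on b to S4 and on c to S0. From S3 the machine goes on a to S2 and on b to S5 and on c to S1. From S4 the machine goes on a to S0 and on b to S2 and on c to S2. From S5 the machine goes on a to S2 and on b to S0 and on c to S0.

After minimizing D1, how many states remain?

2

First remove the unreachable states {S1,S3}; 4 states remain.
Initial partition by acceptance: {S0,S2} | {S4,S5}.
Stable partition: {S0,S2} | {S4,S5} — 2 equivalence classes.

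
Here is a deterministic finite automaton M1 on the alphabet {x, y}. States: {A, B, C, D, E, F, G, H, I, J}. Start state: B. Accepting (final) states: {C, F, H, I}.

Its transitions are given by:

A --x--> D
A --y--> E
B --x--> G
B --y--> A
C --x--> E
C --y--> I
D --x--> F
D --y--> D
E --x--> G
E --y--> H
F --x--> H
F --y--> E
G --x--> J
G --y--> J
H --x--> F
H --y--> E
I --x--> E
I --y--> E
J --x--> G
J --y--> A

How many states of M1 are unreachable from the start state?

2

Starting at B and following transitions, the reachable set is {A, B, D, E, F, G, H, J}. That leaves C, I unreachable — 2 in total.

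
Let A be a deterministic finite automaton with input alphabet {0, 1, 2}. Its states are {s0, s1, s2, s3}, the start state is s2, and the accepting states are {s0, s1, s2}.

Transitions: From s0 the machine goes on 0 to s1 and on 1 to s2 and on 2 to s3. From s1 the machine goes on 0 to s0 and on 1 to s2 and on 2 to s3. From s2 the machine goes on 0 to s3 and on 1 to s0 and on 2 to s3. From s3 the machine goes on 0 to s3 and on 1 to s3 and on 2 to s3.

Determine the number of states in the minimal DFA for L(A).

All states are reachable from the start state.
Initial partition by acceptance: {s0,s1,s2} | {s3}.
Split {s0,s1,s2} by δ(·,0) → {s0,s1} and {s2}.
No further refinement is possible. Final partition (3 blocks): {s0,s1} | {s3} | {s2}.

3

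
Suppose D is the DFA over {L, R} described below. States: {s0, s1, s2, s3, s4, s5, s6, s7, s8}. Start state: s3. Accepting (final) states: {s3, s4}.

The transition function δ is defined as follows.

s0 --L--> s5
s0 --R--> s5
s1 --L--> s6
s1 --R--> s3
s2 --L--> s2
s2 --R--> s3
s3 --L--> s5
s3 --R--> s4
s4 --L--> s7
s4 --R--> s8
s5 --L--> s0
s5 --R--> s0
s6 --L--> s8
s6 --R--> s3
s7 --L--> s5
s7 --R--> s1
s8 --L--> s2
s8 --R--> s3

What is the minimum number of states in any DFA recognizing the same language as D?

Every state is reachable, so we keep all 9.
P0 = {s3,s4} | {s0,s1,s2,s5,s6,s7,s8}.
Split {s3,s4} by δ(·,R) → {s3} and {s4}.
Split {s0,s1,s2,s5,s6,s7,s8} by δ(·,R) → {s1,s2,s6,s8} and {s0,s5,s7}.
Refine {s0,s5,s7} on symbol R: members go to different blocks, giving {s0,s5} and {s7}.
The partition is now stable with 5 blocks: {s3} | {s1,s2,s6,s8} | {s4} | {s0,s5} | {s7}.

5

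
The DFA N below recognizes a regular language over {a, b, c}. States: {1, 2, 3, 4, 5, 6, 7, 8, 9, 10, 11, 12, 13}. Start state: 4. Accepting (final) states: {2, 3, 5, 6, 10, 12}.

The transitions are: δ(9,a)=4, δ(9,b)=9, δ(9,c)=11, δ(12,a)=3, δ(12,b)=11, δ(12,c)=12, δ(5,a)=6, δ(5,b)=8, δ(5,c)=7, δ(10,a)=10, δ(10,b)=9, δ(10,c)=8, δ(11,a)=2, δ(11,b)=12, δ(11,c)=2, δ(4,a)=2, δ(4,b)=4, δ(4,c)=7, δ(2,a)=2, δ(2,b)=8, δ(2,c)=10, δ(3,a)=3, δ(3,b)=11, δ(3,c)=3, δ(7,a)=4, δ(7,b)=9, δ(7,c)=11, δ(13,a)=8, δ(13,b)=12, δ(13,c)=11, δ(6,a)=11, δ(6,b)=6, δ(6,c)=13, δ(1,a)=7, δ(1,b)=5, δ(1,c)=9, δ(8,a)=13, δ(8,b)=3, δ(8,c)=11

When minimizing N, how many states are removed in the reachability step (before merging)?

3

No path from 4 leads to 1, 5, 6; the other 10 states are all reachable.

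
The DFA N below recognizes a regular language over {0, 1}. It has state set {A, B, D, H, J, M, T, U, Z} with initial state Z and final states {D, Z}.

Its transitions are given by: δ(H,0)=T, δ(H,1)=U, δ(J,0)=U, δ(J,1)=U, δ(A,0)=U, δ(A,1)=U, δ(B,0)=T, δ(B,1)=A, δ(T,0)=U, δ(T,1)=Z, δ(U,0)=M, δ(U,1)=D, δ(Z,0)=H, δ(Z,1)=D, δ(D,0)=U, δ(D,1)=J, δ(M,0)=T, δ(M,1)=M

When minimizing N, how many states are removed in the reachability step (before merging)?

Starting at Z and following transitions, the reachable set is {D, H, J, M, T, U, Z}. That leaves A, B unreachable — 2 in total.

2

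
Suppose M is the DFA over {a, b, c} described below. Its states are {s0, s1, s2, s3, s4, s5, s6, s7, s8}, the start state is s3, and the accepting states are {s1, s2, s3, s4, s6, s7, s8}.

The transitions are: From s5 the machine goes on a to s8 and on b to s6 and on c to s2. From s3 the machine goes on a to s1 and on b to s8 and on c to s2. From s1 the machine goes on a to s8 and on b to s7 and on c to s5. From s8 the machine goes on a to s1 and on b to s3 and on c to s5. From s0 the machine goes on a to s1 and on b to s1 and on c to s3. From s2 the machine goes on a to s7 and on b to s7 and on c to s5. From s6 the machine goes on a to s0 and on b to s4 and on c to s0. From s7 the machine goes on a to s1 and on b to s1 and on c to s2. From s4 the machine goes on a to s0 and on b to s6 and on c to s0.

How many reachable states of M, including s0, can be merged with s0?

1

Start with accepting vs non-accepting: {s1,s2,s3,s4,s6,s7,s8} | {s0,s5}.
On input a, block {s1,s2,s3,s4,s6,s7,s8} splits into {s1,s2,s3,s7,s8} and {s4,s6}.
Split {s1,s2,s3,s7,s8} by δ(·,c) → {s1,s2,s8} and {s3,s7}.
Refine {s1,s2,s8} on symbol a: members go to different blocks, giving {s1,s8} and {s2}.
Refine {s0,s5} on symbol b: members go to different blocks, giving {s0} and {s5}.
The partition is now stable with 6 blocks: {s1,s8} | {s0} | {s4,s6} | {s3,s7} | {s2} | {s5}.
State s0 belongs to the block {s0}, which has 1 states.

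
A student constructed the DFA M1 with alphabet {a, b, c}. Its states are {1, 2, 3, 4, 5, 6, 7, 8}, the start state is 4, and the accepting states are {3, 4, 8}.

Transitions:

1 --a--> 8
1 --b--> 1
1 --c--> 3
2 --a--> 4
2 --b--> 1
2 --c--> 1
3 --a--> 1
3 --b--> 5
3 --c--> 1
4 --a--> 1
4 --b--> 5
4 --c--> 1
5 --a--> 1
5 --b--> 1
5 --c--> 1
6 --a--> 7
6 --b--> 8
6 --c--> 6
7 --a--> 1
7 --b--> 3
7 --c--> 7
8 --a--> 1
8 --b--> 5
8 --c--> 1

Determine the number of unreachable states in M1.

Starting at 4 and following transitions, the reachable set is {1, 3, 4, 5, 8}. That leaves 2, 6, 7 unreachable — 3 in total.

3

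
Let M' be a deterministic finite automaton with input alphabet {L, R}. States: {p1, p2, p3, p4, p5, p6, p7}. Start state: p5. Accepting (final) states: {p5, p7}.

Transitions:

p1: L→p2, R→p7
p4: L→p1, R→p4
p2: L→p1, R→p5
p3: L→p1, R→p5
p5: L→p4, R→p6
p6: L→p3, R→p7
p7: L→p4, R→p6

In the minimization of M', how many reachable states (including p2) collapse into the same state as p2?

4

All states are reachable from the start state.
Start with accepting vs non-accepting: {p5,p7} | {p1,p2,p3,p4,p6}.
Refine {p1,p2,p3,p4,p6} on symbol R: members go to different blocks, giving {p1,p2,p3,p6} and {p4}.
The partition is now stable with 3 blocks: {p5,p7} | {p1,p2,p3,p6} | {p4}.
State p2 belongs to the block {p1,p2,p3,p6}, which has 4 states.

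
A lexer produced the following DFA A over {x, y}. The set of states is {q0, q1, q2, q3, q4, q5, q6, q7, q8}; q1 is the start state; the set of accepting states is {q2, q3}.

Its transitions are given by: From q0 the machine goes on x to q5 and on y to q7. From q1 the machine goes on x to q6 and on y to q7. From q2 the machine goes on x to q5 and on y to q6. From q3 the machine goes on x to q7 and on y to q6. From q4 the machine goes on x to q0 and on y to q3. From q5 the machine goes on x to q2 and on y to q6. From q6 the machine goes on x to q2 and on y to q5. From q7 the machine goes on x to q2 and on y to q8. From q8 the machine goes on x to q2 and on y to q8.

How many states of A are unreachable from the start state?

No path from q1 leads to q0, q3, q4; the other 6 states are all reachable.

3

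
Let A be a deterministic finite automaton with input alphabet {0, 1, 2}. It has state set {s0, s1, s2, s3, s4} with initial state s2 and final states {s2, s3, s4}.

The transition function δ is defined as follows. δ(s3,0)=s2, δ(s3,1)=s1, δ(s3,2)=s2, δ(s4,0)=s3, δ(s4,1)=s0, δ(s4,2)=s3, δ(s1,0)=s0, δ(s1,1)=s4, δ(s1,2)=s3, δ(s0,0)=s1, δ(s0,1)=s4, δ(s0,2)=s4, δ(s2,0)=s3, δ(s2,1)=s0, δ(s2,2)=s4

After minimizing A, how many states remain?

Start with accepting vs non-accepting: {s2,s3,s4} | {s0,s1}.
Stable partition: {s2,s3,s4} | {s0,s1} — 2 equivalence classes.

2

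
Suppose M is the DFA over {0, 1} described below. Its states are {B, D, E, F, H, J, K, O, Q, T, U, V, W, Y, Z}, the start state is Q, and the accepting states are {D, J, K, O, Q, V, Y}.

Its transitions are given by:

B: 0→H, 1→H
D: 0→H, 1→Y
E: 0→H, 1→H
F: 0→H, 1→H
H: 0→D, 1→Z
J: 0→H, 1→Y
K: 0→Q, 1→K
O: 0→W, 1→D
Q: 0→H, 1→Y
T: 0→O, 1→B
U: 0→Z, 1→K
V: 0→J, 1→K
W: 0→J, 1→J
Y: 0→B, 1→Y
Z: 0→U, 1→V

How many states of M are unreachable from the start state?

No path from Q leads to E, F, O, T, W; the other 10 states are all reachable.

5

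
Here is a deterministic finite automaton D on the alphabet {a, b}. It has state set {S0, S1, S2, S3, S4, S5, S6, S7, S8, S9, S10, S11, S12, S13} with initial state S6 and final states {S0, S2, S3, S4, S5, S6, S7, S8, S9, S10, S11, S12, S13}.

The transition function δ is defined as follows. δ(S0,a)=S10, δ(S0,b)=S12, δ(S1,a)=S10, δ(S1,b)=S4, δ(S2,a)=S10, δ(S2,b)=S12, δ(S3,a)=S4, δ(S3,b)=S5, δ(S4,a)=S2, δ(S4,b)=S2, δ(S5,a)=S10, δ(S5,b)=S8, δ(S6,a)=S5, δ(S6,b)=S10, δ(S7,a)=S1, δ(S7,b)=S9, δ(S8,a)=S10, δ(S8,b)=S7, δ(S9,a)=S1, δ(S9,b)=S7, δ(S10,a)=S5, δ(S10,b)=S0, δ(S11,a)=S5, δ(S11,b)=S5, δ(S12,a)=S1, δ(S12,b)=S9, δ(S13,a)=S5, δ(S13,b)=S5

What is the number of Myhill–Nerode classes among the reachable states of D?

States {S3,S11,S13} cannot be reached from the start state, so discard them.
Initial partition by acceptance: {S0,S2,S4,S5,S6,S7,S8,S9,S10,S12} | {S1}.
Refine {S0,S2,S4,S5,S6,S7,S8,S9,S10,S12} on symbol a: members go to different blocks, giving {S0,S2,S4,S5,S6,S8,S10} and {S7,S9,S12}.
Split {S0,S2,S4,S5,S6,S8,S10} by δ(·,b) → {S4,S5,S6,S10} and {S0,S2,S8}.
Refine {S4,S5,S6,S10} on symbol a: members go to different blocks, giving {S5,S6,S10} and {S4}.
Refine {S5,S6,S10} on symbol b: members go to different blocks, giving {S5,S10} and {S6}.
Stable partition: {S5,S10} | {S1} | {S7,S9,S12} | {S0,S2,S8} | {S4} | {S6} — 6 equivalence classes.

6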